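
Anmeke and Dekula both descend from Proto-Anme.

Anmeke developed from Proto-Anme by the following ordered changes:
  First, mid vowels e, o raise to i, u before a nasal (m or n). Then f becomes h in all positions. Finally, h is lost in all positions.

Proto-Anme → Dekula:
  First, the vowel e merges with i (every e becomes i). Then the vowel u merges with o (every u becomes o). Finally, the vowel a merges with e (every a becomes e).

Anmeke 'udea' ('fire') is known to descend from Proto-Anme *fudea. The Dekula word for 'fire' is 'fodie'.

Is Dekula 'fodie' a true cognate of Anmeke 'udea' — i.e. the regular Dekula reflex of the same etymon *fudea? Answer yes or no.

yes

Derive the expected Dekula reflex of *fudea:
Dekula: *fudea > fudia > fodia > fodie  (by vowel merger, vowel merger, vowel merger)
Dekula 'fodie' matches the regular reflex exactly, so the pair is cognate.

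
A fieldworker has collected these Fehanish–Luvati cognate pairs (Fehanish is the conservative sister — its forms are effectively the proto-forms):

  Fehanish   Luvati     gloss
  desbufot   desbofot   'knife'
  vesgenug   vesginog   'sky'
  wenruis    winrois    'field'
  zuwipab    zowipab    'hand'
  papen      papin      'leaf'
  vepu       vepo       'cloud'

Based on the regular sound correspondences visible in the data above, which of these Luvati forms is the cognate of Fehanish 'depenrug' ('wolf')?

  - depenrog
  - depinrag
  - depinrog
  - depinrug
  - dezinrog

vesgenug ~ vesginog, wenruis ~ winrois — Fehanish e corresponds to Luvati i after a consonant, before a nasal.
vesgenug ~ vesginog, zuwipab ~ zowipab — Fehanish u corresponds to Luvati o after a consonant, before a consonant other than r, m, n, p, b, f, v.
Applying these to Fehanish 'depenrug':
  depenrug → depinrug   (e→i after a consonant, before a nasal)
  depinrug → depinrog   (u→o after a consonant, before a consonant other than r, m, n, p, b, f, v)
So the Luvati cognate is 'depinrog'.

depinrog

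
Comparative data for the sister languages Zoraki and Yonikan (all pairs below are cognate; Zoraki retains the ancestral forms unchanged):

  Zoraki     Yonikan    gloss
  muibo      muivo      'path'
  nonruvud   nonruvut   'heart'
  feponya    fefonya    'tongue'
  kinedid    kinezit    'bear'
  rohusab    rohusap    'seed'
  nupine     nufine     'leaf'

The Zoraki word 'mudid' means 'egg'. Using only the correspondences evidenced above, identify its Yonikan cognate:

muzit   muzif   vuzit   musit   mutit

kinedid ~ kinezit — Zoraki d corresponds to Yonikan z between vowels (before a front vowel).
nonruvud ~ nonruvut, kinedid ~ kinezit — Zoraki d corresponds to Yonikan t word-finally.
Applying these to Zoraki 'mudid':
  mudid → muzid   (d→z between vowels (before a front vowel))
  muzid → muzit   (d→t word-finally)
So the Yonikan cognate is 'muzit'.

muzit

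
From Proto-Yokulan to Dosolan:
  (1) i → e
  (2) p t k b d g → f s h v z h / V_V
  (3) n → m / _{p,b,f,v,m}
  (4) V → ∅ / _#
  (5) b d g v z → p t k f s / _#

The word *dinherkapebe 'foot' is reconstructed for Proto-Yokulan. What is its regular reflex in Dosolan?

denherkafef

Dosolan: *dinherkapebe > denherkapebe > denherkafeve > denherkafev > denherkafef  (by vowel merger, intervocalic lenition, apocope, final devoicing)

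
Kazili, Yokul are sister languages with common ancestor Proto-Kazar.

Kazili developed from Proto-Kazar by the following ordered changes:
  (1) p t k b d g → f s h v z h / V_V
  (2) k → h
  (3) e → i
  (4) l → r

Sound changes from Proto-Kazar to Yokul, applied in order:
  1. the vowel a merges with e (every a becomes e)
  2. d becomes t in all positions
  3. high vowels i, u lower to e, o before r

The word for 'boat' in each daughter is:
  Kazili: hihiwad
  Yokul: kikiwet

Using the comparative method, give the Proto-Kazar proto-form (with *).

*kikiwad

Position 3: Kazili has h, Yokul has k. Yokul preserves k here (none of its changes turn any other segment into k), so the proto-segment is *k.
Position 1: Kazili has h, Yokul has k. Yokul preserves k here (none of its changes turn any other segment into k), so the proto-segment is *k.
Continuing position by position gives *kikiwad; check it forward:
Kazili: *kikiwad
  kikiwad → kihiwad   [intervocalic lenition]
  kihiwad → hihiwad   [unconditioned shift]
  hihiwad (rule 3 does not apply)
  hihiwad (rule 4 does not apply)
  giving Kazili hihiwad.
Yokul: *kikiwad > kikiwed > kikiwet  (by vowel merger, unconditioned shift)
Only *kikiwad yields all of Kazili hihiwad, Yokul kikiwet.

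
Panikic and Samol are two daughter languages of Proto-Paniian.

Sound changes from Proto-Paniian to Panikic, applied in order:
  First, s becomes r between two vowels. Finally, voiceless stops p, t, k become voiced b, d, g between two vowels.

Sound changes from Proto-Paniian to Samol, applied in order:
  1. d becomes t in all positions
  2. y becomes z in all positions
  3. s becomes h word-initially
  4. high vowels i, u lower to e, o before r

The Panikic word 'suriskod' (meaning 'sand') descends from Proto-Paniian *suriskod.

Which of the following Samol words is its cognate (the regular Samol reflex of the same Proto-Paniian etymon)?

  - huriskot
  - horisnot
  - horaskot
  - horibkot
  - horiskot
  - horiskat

horiskot

Samol: start from *suriskod.
  rule 1 (unconditioned shift): suriskod → suriskot
  rule 2: no change — suriskot
  rule 3 (debuccalisation): suriskot → huriskot
  rule 4 (pre-rhotic lowering): huriskot → horiskot
  ⇒ Samol horiskot
The other candidates each miss or misapply at least one Samol change.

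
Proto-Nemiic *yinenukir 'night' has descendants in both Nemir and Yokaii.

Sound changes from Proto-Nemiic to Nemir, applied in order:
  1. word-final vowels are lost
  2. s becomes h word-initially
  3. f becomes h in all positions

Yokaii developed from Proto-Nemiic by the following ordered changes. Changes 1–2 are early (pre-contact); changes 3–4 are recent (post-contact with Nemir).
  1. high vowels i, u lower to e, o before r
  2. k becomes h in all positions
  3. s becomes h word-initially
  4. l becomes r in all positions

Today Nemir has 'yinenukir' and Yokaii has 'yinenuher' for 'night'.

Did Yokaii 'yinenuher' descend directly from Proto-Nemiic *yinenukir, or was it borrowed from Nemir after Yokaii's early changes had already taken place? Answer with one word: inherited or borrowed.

If inherited, *yinenukir would pass through all of Yokaii's changes:
Yokaii: *yinenukir
  yinenukir → yinenuker   [pre-rhotic lowering]
  yinenuker → yinenuher   [unconditioned shift]
  yinenuher (rule 3 does not apply)
  yinenuher (rule 4 does not apply)
  giving Yokaii yinenuher.
If borrowed from Nemir 'yinenukir' after the early changes, it would undergo only the recent ones:
  rule 3 (debuccalisation): no change (yinenukir)
  rule 4 (unconditioned shift): no change (yinenukir)
  ⇒ as a loan: yinenukir
Yokaii 'yinenuher' matches the inherited outcome exactly, so it is an inherited cognate, not a loan.

inherited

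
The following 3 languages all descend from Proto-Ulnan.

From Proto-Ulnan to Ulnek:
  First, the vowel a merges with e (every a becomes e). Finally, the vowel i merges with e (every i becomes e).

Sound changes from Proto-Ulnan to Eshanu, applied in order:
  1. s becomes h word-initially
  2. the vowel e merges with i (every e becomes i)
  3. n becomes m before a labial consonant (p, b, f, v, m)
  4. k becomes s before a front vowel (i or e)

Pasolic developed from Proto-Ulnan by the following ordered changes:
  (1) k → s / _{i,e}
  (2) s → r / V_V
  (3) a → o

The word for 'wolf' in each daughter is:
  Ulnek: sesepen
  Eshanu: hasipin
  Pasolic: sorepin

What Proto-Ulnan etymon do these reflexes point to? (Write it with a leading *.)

*sasepin

Position 4: Ulnek has e, Eshanu has i, Pasolic has e. Pasolic preserves e here (none of its changes turn any other segment into e), so the proto-segment is *e.
Position 2: Ulnek has e, Eshanu has a, Pasolic has o. Eshanu preserves a here (none of its changes turn any other segment into a), so the proto-segment is *a.
This points to *sasepin. Verify forward in each daughter:
Ulnek: *sasepin > sesepin > sesepen  (by vowel merger, vowel merger)
Eshanu: *sasepin > hasepin > hasipin  (by debuccalisation, vowel merger)
Pasolic: start from *sasepin.
  rule 1: no change — sasepin
  rule 2 (rhotacism): sasepin → sarepin
  rule 3 (vowel merger): sarepin → sorepin
  ⇒ Pasolic sorepin
Only *sasepin yields all of Ulnek sesepen, Eshanu hasipin, Pasolic sorepin.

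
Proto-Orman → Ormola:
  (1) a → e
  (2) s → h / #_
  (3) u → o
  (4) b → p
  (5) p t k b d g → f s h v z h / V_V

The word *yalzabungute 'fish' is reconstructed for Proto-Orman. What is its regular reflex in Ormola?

yelzefongose

Ormola: *yalzabungute > yelzebungute > yelzebongote > yelzepongote > yelzefongose  (by vowel merger, vowel merger, unconditioned shift, intervocalic lenition)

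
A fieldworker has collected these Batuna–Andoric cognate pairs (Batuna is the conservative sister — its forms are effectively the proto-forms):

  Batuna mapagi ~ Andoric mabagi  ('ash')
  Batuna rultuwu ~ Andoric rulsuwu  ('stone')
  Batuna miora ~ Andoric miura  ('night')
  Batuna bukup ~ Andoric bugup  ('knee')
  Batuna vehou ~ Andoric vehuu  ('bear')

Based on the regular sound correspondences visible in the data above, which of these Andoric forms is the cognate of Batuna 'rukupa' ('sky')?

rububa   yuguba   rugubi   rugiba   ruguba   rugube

bukup ~ bugup — Batuna k corresponds to Andoric g between vowels (before a back vowel).
mapagi ~ mabagi — Batuna p corresponds to Andoric b between vowels (before a back vowel).
Applying these to Batuna 'rukupa':
  rukupa → rugupa   (k→g between vowels (before a back vowel))
  rugupa → ruguba   (p→b between vowels (before a back vowel))
So the Andoric cognate is 'ruguba'.

ruguba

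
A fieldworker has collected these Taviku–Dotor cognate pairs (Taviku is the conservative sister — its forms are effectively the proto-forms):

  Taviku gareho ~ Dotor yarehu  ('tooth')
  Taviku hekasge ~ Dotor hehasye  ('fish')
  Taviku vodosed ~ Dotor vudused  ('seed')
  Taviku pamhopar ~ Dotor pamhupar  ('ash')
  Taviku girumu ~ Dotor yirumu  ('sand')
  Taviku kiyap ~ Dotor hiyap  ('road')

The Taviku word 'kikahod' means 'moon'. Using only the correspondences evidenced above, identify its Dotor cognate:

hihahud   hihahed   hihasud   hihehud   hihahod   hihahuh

hihahud

kiyap ~ hiyap — Taviku k corresponds to Dotor h word-initially before a front vowel.
hekasge ~ hehasye — Taviku k corresponds to Dotor h between vowels (before a back vowel).
vodosed ~ vudused — Taviku o corresponds to Dotor u after a consonant, before a consonant other than r, m, n, p, b, f, v.
Applying these to Taviku 'kikahod':
  kikahod → hikahod   (k→h word-initially before a front vowel)
  hikahod → hihahod   (k→h between vowels (before a back vowel))
  hihahod → hihahud   (o→u after a consonant, before a consonant other than r, m, n, p, b, f, v)
So the Dotor cognate is 'hihahud'.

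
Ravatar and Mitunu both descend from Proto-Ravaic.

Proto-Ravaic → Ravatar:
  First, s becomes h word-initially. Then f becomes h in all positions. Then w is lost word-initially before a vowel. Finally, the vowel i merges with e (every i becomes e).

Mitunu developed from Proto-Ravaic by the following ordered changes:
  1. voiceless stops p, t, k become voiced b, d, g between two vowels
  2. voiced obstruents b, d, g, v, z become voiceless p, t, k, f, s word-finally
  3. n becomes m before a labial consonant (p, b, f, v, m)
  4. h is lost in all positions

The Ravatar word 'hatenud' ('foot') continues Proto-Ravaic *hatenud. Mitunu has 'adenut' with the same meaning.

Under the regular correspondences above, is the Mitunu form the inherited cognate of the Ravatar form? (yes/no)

Derive the expected Mitunu reflex of *hatenud:
Mitunu: start from *hatenud.
  rule 1 (intervocalic voicing): hatenud → hadenud
  rule 2 (final devoicing): hadenud → hadenut
  rule 3: no change — hadenut
  rule 4 (h-loss): hadenut → adenut
  ⇒ Mitunu adenut
Mitunu 'adenut' matches the regular reflex exactly, so the pair is cognate.

yes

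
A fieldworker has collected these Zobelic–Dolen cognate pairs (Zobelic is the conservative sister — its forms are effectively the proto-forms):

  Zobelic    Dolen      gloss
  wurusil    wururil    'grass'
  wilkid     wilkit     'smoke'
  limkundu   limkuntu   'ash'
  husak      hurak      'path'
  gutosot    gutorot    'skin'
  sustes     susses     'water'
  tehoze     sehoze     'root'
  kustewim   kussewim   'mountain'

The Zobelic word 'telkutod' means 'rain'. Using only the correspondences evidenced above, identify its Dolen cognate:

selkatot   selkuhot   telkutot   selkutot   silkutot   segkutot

tehoze ~ sehoze — Zobelic t corresponds to Dolen s word-initially before a front vowel.
wilkid ~ wilkit — Zobelic d corresponds to Dolen t word-finally.
Applying these to Zobelic 'telkutod':
  telkutod → selkutod   (t→s word-initially before a front vowel)
  selkutod → selkutot   (d→t word-finally)
So the Dolen cognate is 'selkutot'.

selkutot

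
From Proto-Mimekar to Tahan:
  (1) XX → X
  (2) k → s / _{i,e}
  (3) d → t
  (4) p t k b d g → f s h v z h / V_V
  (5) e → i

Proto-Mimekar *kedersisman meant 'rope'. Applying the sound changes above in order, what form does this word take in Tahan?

Tahan: *kedersisman > sedersisman > setersisman > sesersisman > sisirsisman  (by palatalisation, unconditioned shift, intervocalic lenition, vowel merger)

sisirsisman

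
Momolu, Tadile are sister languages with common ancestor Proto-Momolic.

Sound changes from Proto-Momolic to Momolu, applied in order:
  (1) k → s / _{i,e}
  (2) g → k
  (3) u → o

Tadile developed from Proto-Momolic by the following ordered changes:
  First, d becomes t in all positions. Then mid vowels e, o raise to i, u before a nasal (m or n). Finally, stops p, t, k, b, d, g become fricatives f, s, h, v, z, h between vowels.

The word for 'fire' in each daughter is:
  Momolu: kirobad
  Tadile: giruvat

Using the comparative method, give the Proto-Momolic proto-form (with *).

*girubad

Position 7: Momolu has d, Tadile has t. Momolu preserves d here (none of its changes turn any other segment into d), so the proto-segment is *d.
Position 4: Momolu has o, Tadile has u. Taking the neighbouring segments as reconstructed: Momolu o could go back to *o or *u; Tadile u can only go back to *u — the one source consistent with every daughter is *u.
Position 1: Momolu has k, Tadile has g. Tadile preserves g here (none of its changes turn any other segment into g), so the proto-segment is *g.
Verify the candidate proto-form against each daughter:
Momolu: *girubad
  girubad (rule 1 does not apply)
  girubad → kirubad   [unconditioned shift]
  kirubad → kirobad   [vowel merger]
  giving Momolu kirobad.
Tadile: *girubad > girubat > giruvat  (by unconditioned shift, intervocalic lenition)
*girubad is the unique common source.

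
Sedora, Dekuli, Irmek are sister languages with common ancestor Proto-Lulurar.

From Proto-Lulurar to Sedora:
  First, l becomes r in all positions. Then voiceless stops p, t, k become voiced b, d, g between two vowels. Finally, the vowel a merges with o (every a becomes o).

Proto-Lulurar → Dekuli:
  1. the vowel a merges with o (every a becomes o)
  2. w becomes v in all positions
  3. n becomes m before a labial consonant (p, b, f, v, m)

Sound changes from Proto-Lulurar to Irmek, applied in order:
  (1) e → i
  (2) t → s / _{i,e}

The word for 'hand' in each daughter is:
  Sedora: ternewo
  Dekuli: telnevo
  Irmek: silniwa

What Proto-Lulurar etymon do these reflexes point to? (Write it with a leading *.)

*telnewa

Position 1: Sedora has t, Dekuli has t, Irmek has s. Sedora preserves t here (none of its changes turn any other segment into t), so the proto-segment is *t.
Position 7: Sedora has o, Dekuli has o, Irmek has a. Irmek preserves a here (none of its changes turn any other segment into a), so the proto-segment is *a.
Verify the candidate proto-form against each daughter:
Sedora: *telnewa
  telnewa → ternewa   [unconditioned shift]
  ternewa (rule 2 does not apply)
  ternewa → ternewo   [vowel merger]
  giving Sedora ternewo.
Dekuli: *telnewa
  telnewa → telnewo   [vowel merger]
  telnewo → telnevo   [unconditioned shift]
  telnevo (rule 3 does not apply)
  giving Dekuli telnevo.
Irmek: *telnewa > tilniwa > silniwa  (by vowel merger, palatalisation)
*telnewa is the unique common source.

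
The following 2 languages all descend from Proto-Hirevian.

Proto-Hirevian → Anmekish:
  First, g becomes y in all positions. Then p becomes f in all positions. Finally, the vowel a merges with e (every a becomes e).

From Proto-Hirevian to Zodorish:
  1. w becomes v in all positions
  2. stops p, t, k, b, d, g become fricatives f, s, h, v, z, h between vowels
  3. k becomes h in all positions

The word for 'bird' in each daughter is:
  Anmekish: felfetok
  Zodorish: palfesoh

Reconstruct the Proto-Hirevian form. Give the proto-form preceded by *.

*palfetok

Position 6: Anmekish has t, Zodorish has s. Anmekish preserves t here (none of its changes turn any other segment into t), so the proto-segment is *t.
Position 8: Anmekish has k, Zodorish has h. Anmekish preserves k here (none of its changes turn any other segment into k), so the proto-segment is *k.
Verify the candidate proto-form against each daughter:
Anmekish: *palfetok
  palfetok (rule 1 does not apply)
  palfetok → falfetok   [unconditioned shift]
  falfetok → felfetok   [vowel merger]
  giving Anmekish felfetok.
Zodorish: *palfetok
  palfetok (rule 1 does not apply)
  palfetok → palfesok   [intervocalic lenition]
  palfesok → palfesoh   [unconditioned shift]
  giving Zodorish palfesoh.
Only *palfetok yields all of Anmekish felfetok, Zodorish palfesoh.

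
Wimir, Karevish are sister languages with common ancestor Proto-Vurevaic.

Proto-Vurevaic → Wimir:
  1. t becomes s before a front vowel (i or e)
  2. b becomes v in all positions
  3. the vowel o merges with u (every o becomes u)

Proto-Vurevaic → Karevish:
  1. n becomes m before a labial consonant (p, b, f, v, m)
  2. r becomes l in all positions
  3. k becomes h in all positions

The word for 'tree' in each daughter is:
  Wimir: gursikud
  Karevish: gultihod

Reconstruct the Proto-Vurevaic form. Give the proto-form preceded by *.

Position 7: Wimir has u, Karevish has o. Karevish preserves o here (none of its changes turn any other segment into o), so the proto-segment is *o.
Position 4: Wimir has s, Karevish has t. Karevish preserves t here (none of its changes turn any other segment into t), so the proto-segment is *t.
This points to *gurtikod. Verify forward in each daughter:
Wimir: *gurtikod > gursikod > gursikud  (by palatalisation, vowel merger)
Karevish: start from *gurtikod.
  rule 1: no change — gurtikod
  rule 2 (unconditioned shift): gurtikod → gultikod
  rule 3 (unconditioned shift): gultikod → gultihod
  ⇒ Karevish gultihod
No other proto-form is consistent with every reflex, so the reconstruction is *gurtikod.

*gurtikod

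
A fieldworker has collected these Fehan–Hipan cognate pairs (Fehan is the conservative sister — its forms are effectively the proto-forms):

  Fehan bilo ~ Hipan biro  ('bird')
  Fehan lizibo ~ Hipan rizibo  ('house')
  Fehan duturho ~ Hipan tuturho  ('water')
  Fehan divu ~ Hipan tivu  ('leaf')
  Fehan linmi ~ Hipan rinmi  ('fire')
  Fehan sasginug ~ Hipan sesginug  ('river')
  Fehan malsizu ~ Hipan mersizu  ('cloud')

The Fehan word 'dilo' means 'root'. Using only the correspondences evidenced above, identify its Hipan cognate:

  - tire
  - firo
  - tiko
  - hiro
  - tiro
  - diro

tiro

divu ~ tivu — Fehan d corresponds to Hipan t word-initially before a front vowel.
bilo ~ biro — Fehan l corresponds to Hipan r between vowels (before a back vowel).
Applying these to Fehan 'dilo':
  dilo → tilo   (d→t word-initially before a front vowel)
  tilo → tiro   (l→r between vowels (before a back vowel))
So the Hipan cognate is 'tiro'.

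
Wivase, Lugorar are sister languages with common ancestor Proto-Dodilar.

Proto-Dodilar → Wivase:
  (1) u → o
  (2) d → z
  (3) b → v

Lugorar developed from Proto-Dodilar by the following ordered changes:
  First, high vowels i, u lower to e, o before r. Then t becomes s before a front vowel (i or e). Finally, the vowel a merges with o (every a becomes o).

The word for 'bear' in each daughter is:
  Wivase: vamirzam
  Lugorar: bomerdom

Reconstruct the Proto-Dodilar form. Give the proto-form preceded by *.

Position 1: Wivase has v, Lugorar has b. Lugorar preserves b here (none of its changes turn any other segment into b), so the proto-segment is *b.
Position 2: Wivase has a, Lugorar has o. Wivase preserves a here (none of its changes turn any other segment into a), so the proto-segment is *a.
This points to *bamirdam. Verify forward in each daughter:
Wivase: start from *bamirdam.
  rule 1: no change — bamirdam
  rule 2 (unconditioned shift): bamirdam → bamirzam
  rule 3 (unconditioned shift): bamirzam → vamirzam
  ⇒ Wivase vamirzam
Lugorar: *bamirdam > bamerdam > bomerdom  (by pre-rhotic lowering, vowel merger)
No other proto-form is consistent with every reflex, so the reconstruction is *bamirdam.

*bamirdam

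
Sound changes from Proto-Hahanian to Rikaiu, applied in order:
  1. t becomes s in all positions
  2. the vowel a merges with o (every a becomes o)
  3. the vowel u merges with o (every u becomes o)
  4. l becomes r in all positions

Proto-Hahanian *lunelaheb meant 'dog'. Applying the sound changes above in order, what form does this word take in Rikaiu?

roneroheb

Rikaiu: start from *lunelaheb.
  rule 1: no change — lunelaheb
  rule 2 (vowel merger): lunelaheb → luneloheb
  rule 3 (vowel merger): luneloheb → loneloheb
  rule 4 (unconditioned shift): loneloheb → roneroheb
  ⇒ Rikaiu roneroheb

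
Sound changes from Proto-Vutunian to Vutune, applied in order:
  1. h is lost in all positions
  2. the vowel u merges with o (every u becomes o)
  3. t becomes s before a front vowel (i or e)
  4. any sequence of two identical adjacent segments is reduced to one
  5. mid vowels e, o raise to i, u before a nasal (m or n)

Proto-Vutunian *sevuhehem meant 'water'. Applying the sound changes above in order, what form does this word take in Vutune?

sevoim

Vutune: *sevuhehem > sevueem > sevoeem > sevoem > sevoim  (by h-loss, vowel merger, degemination, pre-nasal raising)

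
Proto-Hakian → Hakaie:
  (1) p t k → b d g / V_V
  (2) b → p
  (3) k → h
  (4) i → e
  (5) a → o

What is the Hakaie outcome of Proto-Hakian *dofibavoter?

Hakaie: start from *dofibavoter.
  rule 1 (intervocalic voicing): dofibavoter → dofibavoder
  rule 2 (unconditioned shift): dofibavoder → dofipavoder
  rule 3: no change — dofipavoder
  rule 4 (vowel merger): dofipavoder → dofepavoder
  rule 5 (vowel merger): dofepavoder → dofepovoder
  ⇒ Hakaie dofepovoder

dofepovoder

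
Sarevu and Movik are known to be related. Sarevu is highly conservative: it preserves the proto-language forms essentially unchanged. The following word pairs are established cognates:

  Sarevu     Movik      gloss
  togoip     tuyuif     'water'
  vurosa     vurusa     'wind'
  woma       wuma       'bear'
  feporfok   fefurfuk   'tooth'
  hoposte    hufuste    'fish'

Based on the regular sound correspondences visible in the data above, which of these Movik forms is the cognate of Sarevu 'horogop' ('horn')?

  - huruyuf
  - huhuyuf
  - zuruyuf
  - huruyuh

feporfok ~ fefurfuk — Sarevu o corresponds to Movik u after a consonant, before r.
togoip ~ tuyuif, vurosa ~ vurusa — Sarevu o corresponds to Movik u after a consonant, before a consonant other than r, m, n, p, b, f, v.
togoip ~ tuyuif — Sarevu g corresponds to Movik y between vowels (before a back vowel).
hoposte ~ hufuste — Sarevu o corresponds to Movik u after a consonant, before a labial obstruent.
togoip ~ tuyuif — Sarevu p corresponds to Movik f word-finally.
Applying these to Sarevu 'horogop':
  horogop → hurogop   (o→u after a consonant, before r)
  hurogop → hurugop   (o→u after a consonant, before a consonant other than r, m, n, p, b, f, v)
  hurugop → huruyop   (g→y between vowels (before a back vowel))
  huruyop → huruyup   (o→u after a consonant, before a labial obstruent)
  huruyup → huruyuf   (p→f word-finally)
So the Movik cognate is 'huruyuf'.

huruyuf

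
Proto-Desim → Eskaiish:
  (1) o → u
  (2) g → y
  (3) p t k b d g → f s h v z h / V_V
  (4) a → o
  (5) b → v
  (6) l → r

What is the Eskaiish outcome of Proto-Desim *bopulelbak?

vufurervok

Eskaiish: *bopulelbak
  bopulelbak → bupulelbak   [vowel merger]
  bupulelbak (rule 2 does not apply)
  bupulelbak → bufulelbak   [intervocalic lenition]
  bufulelbak → bufulelbok   [vowel merger]
  bufulelbok → vufulelvok   [unconditioned shift]
  vufulelvok → vufurervok   [unconditioned shift]
  giving Eskaiish vufurervok.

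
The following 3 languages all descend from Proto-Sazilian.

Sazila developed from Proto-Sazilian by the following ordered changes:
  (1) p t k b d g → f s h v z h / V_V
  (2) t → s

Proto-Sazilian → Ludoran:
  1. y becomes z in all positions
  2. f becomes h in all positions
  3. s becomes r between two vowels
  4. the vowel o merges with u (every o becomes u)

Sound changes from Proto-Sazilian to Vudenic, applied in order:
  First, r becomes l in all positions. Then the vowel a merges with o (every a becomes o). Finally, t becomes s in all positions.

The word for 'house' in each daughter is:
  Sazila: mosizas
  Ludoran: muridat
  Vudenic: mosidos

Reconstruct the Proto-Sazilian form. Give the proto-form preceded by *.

Position 2: Sazila has o, Ludoran has u, Vudenic has o. Sazila preserves o here (none of its changes turn any other segment into o), so the proto-segment is *o.
Position 6: Sazila has a, Ludoran has a, Vudenic has o. Sazila preserves a here (none of its changes turn any other segment into a), so the proto-segment is *a.
Verify the candidate proto-form against each daughter:
Sazila: *mosidat > mosizat > mosizas  (by intervocalic lenition, unconditioned shift)
Ludoran: start from *mosidat.
  rule 1: no change — mosidat
  rule 2: no change — mosidat
  rule 3 (rhotacism): mosidat → moridat
  rule 4 (vowel merger): moridat → muridat
  ⇒ Ludoran muridat
Vudenic: *mosidat
  mosidat (rule 1 does not apply)
  mosidat → mosidot   [vowel merger]
  mosidot → mosidos   [unconditioned shift]
  giving Vudenic mosidos.
Only *mosidat yields all of Sazila mosizas, Ludoran muridat, Vudenic mosidos.

*mosidat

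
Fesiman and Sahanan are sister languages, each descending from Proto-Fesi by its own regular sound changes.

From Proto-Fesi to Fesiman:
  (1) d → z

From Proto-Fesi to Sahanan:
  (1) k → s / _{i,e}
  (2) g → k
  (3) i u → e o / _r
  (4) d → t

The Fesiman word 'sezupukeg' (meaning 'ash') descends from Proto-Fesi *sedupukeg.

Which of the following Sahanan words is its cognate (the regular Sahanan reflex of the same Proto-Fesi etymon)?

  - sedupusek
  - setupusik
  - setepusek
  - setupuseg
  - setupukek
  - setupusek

Sahanan: *sedupukeg
  sedupukeg → sedupuseg   [palatalisation]
  sedupuseg → sedupusek   [unconditioned shift]
  sedupusek (rule 3 does not apply)
  sedupusek → setupusek   [unconditioned shift]
  giving Sahanan setupusek.
Only 'setupusek' matches the regular Sahanan development of *sedupukeg.

setupusek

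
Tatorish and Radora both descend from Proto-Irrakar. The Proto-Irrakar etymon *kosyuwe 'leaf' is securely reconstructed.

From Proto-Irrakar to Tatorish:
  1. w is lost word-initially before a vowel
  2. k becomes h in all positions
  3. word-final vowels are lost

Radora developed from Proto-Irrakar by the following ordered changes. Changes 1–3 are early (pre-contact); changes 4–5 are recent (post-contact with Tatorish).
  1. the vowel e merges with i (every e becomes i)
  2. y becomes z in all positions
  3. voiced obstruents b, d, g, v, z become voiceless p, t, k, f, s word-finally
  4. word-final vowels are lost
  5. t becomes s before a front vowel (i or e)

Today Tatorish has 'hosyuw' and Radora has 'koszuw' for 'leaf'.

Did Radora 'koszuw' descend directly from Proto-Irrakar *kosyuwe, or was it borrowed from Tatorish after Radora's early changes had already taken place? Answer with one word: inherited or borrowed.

inherited

If inherited, *kosyuwe would pass through all of Radora's changes:
Radora: start from *kosyuwe.
  rule 1 (vowel merger): kosyuwe → kosyuwi
  rule 2 (unconditioned shift): kosyuwi → koszuwi
  rule 3: no change — koszuwi
  rule 4 (apocope): koszuwi → koszuw
  rule 5: no change — koszuw
  ⇒ Radora koszuw
If borrowed from Tatorish 'hosyuw' after the early changes, it would undergo only the recent ones:
  rule 4 (apocope): no change (hosyuw)
  rule 5 (palatalisation): no change (hosyuw)
  ⇒ as a loan: hosyuw
Radora 'koszuw' matches the inherited outcome exactly, so it is an inherited cognate, not a loan.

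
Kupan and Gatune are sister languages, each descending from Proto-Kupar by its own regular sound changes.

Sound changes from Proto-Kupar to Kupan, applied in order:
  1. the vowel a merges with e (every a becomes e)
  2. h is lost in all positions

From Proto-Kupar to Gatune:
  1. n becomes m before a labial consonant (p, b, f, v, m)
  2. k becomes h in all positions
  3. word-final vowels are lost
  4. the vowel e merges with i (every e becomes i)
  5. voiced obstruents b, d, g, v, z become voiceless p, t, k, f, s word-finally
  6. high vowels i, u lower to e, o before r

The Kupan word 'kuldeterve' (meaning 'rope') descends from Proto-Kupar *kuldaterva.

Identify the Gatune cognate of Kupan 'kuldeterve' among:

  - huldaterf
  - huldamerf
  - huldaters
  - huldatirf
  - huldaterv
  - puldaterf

Gatune: *kuldaterva > huldaterva > huldaterv > huldatirv > huldatirf > huldaterf  (by unconditioned shift, apocope, vowel merger, final devoicing, pre-rhotic lowering)
The other candidates each miss or misapply at least one Gatune change.

huldaterf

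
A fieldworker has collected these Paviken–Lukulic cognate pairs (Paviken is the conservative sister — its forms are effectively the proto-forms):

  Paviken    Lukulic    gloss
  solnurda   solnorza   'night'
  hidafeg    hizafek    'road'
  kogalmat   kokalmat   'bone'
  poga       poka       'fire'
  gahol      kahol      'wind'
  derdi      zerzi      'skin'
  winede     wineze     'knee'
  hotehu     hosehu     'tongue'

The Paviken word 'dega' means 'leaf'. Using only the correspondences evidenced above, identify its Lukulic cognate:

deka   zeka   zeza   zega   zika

derdi ~ zerzi — Paviken d corresponds to Lukulic z word-initially before a front vowel.
kogalmat ~ kokalmat, poga ~ poka — Paviken g corresponds to Lukulic k between vowels (before a back vowel).
Applying these to Paviken 'dega':
  dega → zega   (d→z word-initially before a front vowel)
  zega → zeka   (g→k between vowels (before a back vowel))
So the Lukulic cognate is 'zeka'.

zeka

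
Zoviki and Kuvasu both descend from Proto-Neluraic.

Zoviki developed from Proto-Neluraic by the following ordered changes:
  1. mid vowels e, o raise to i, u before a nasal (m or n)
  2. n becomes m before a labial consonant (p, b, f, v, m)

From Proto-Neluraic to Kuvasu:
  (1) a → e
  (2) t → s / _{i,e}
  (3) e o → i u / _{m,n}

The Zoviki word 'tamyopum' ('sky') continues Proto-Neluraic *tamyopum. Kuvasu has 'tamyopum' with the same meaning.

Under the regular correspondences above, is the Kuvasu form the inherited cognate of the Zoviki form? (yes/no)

Derive the expected Kuvasu reflex of *tamyopum:
Kuvasu: *tamyopum
  tamyopum → temyopum   [vowel merger]
  temyopum → semyopum   [palatalisation]
  semyopum → simyopum   [pre-nasal raising]
  giving Kuvasu simyopum.
The regular Kuvasu reflex would be 'simyopum', but the attested form is 'tamyopum'. The correspondence is irregular, so they are not cognates (the Kuvasu form has a different source).

no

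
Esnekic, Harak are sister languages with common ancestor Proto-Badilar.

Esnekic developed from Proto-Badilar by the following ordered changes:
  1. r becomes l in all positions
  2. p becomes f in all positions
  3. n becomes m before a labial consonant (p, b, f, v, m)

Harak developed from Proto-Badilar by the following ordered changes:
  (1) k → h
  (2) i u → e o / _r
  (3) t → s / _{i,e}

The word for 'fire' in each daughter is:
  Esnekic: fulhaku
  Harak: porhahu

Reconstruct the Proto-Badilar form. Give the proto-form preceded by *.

Position 6: Esnekic has k, Harak has h. Esnekic preserves k here (none of its changes turn any other segment into k), so the proto-segment is *k.
Position 2: Esnekic has u, Harak has o. Esnekic preserves u here (none of its changes turn any other segment into u), so the proto-segment is *u.
Position 3: Esnekic has l, Harak has r. Harak preserves r here (none of its changes turn any other segment into r), so the proto-segment is *r.
Continuing position by position gives *purhaku; check it forward:
Esnekic: start from *purhaku.
  rule 1 (unconditioned shift): purhaku → pulhaku
  rule 2 (unconditioned shift): pulhaku → fulhaku
  rule 3: no change — fulhaku
  ⇒ Esnekic fulhaku
Harak: *purhaku > purhahu > porhahu  (by unconditioned shift, pre-rhotic lowering)
*purhaku is the unique common source.

*purhaku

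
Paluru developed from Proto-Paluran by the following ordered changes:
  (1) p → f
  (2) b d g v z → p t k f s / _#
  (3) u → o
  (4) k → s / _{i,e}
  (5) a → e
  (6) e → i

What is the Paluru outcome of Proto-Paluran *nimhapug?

Paluru: start from *nimhapug.
  rule 1 (unconditioned shift): nimhapug → nimhafug
  rule 2 (final devoicing): nimhafug → nimhafuk
  rule 3 (vowel merger): nimhafuk → nimhafok
  rule 4: no change — nimhafok
  rule 5 (vowel merger): nimhafok → nimhefok
  rule 6 (vowel merger): nimhefok → nimhifok
  ⇒ Paluru nimhifok

nimhifok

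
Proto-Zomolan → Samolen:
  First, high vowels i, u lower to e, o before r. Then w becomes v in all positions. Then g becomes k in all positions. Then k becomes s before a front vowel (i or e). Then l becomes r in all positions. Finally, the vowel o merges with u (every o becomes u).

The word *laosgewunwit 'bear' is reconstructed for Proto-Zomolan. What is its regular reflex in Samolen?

raussevunvit

Samolen: *laosgewunwit
  laosgewunwit (rule 1 does not apply)
  laosgewunwit → laosgevunvit   [unconditioned shift]
  laosgevunvit → laoskevunvit   [unconditioned shift]
  laoskevunvit → laossevunvit   [palatalisation]
  laossevunvit → raossevunvit   [unconditioned shift]
  raossevunvit → raussevunvit   [vowel merger]
  giving Samolen raussevunvit.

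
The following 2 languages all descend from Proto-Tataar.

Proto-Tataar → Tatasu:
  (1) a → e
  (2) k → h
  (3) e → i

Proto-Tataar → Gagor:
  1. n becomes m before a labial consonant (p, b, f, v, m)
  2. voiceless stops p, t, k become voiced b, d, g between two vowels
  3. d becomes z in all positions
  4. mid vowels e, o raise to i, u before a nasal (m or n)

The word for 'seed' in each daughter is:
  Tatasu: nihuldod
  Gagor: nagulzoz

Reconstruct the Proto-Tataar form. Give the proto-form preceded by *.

Position 2: Tatasu has i, Gagor has a. Gagor preserves a here (none of its changes turn any other segment into a), so the proto-segment is *a.
Position 8: Tatasu has d, Gagor has z. Tatasu preserves d here (none of its changes turn any other segment into d), so the proto-segment is *d.
Continuing position by position gives *nakuldod; check it forward:
Tatasu: *nakuldod > nekuldod > nehuldod > nihuldod  (by vowel merger, unconditioned shift, vowel merger)
Gagor: *nakuldod > naguldod > nagulzoz  (by intervocalic voicing, unconditioned shift)
No other proto-form is consistent with every reflex, so the reconstruction is *nakuldod.

*nakuldod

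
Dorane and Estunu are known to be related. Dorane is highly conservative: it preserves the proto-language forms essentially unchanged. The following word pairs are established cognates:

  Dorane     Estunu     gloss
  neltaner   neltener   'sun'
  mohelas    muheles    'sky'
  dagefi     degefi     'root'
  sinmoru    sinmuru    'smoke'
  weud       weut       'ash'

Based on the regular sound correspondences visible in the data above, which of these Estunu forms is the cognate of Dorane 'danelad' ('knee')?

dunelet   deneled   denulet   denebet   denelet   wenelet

neltaner ~ neltener — Dorane a corresponds to Estunu e after a consonant, before a nasal.
mohelas ~ muheles, dagefi ~ degefi — Dorane a corresponds to Estunu e after a consonant, before a consonant other than r, m, n, p, b, f, v.
weud ~ weut — Dorane d corresponds to Estunu t word-finally.
Applying these to Dorane 'danelad':
  danelad → denelad   (a→e after a consonant, before a nasal)
  denelad → deneled   (a→e after a consonant, before a consonant other than r, m, n, p, b, f, v)
  deneled → denelet   (d→t word-finally)
So the Estunu cognate is 'denelet'.

denelet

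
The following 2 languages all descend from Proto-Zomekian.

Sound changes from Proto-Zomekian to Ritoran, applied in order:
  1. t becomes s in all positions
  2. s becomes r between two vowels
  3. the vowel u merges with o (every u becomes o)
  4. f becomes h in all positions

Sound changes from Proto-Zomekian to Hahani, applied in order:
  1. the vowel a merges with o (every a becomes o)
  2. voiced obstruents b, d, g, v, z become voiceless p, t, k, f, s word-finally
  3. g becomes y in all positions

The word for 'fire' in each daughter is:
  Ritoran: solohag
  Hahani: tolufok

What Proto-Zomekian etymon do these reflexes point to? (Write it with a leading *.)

Position 5: Ritoran has h, Hahani has f. Taking the neighbouring segments as reconstructed: Ritoran h could go back to *f or *h; Hahani f can only go back to *f — the one source consistent with every daughter is *f.
Position 7: Ritoran has g, Hahani has k. Ritoran preserves g here (none of its changes turn any other segment into g), so the proto-segment is *g.
Position 4: Ritoran has o, Hahani has u. Hahani preserves u here (none of its changes turn any other segment into u), so the proto-segment is *u.
This points to *tolufag. Verify forward in each daughter:
Ritoran: *tolufag
  tolufag → solufag   [unconditioned shift]
  solufag (rule 2 does not apply)
  solufag → solofag   [vowel merger]
  solofag → solohag   [unconditioned shift]
  giving Ritoran solohag.
Hahani: *tolufag > tolufog > tolufok  (by vowel merger, final devoicing)
No other proto-form is consistent with every reflex, so the reconstruction is *tolufag.

*tolufag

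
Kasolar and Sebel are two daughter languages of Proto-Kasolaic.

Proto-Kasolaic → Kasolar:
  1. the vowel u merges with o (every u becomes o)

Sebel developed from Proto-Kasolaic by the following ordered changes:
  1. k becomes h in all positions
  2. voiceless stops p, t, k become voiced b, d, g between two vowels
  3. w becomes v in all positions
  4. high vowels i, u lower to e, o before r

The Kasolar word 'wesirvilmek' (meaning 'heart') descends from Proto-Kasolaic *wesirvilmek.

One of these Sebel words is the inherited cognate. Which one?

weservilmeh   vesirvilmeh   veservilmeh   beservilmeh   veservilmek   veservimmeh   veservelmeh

veservilmeh

Sebel: start from *wesirvilmek.
  rule 1 (unconditioned shift): wesirvilmek → wesirvilmeh
  rule 2: no change — wesirvilmeh
  rule 3 (unconditioned shift): wesirvilmeh → vesirvilmeh
  rule 4 (pre-rhotic lowering): vesirvilmeh → veservilmeh
  ⇒ Sebel veservilmeh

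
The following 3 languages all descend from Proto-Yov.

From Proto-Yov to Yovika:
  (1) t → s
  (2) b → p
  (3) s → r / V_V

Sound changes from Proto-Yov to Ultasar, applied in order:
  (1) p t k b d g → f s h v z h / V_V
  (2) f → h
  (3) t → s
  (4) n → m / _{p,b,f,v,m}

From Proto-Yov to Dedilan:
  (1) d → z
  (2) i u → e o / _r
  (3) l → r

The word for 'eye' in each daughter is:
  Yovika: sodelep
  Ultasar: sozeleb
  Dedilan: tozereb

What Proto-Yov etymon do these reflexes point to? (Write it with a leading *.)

*todeleb

Position 7: Yovika has p, Ultasar has b, Dedilan has b. Ultasar preserves b here (none of its changes turn any other segment into b), so the proto-segment is *b.
Position 3: Yovika has d, Ultasar has z, Dedilan has z. Yovika preserves d here (none of its changes turn any other segment into d), so the proto-segment is *d.
Position 5: Yovika has l, Ultasar has l, Dedilan has r. Yovika preserves l here (none of its changes turn any other segment into l), so the proto-segment is *l.
This points to *todeleb. Verify forward in each daughter:
Yovika: *todeleb > sodeleb > sodelep  (by unconditioned shift, unconditioned shift)
Ultasar: start from *todeleb.
  rule 1 (intervocalic lenition): todeleb → tozeleb
  rule 2: no change — tozeleb
  rule 3 (unconditioned shift): tozeleb → sozeleb
  rule 4: no change — sozeleb
  ⇒ Ultasar sozeleb
Dedilan: start from *todeleb.
  rule 1 (unconditioned shift): todeleb → tozeleb
  rule 2: no change — tozeleb
  rule 3 (unconditioned shift): tozeleb → tozereb
  ⇒ Dedilan tozereb
Only *todeleb yields all of Yovika sodelep, Ultasar sozeleb, Dedilan tozereb.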